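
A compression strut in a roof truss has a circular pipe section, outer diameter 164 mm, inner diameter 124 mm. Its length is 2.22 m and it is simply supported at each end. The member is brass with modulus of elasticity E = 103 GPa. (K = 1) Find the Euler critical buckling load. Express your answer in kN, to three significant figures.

d_o = 164 mm, d_i = 124 mm
I = π(d_o⁴ − d_i⁴)/64 = π(164⁴ − 124.0⁴)/64 = 2.390×10^7 mm⁴
I = 2.390×10^7 mm⁴ = 2.390×10^-5 m⁴
Effective length L_e = K·L = 1 × 2.22 = 2.220 m
P_cr = π²EI / L_e² = π² × 103×10⁹ × 2.390×10^-5 / 2.220² = 4.931×10^6 N

P_cr ≈ 4930 kN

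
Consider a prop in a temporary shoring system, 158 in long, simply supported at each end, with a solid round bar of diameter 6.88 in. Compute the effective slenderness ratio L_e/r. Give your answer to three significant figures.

For a solid circle r = d/4 = 6.88/4 = 1.720 in
L_e = K·L = 1 × 158 = 158.0 in
λ = L_e / r_min = 158.00 / 1.720 = 91.9

λ ≈ 91.9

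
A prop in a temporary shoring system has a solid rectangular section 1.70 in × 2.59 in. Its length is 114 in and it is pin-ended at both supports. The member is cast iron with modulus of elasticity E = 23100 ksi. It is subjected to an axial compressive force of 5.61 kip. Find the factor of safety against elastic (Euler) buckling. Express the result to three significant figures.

Buckling occurs about the weak axis: I_min = h·b³/12 with b = 1.70 in (the shorter side).
I_min = 2.59×1.70³/12 = 1.060 in⁴
Effective length L_e = K·L = 1 × 114 = 114.0 in
P_cr = π²EI / L_e² = π² × 23100×10³ × 1.060 / 114.0² = 1.860×10^4 lb
Factor of safety n = P_cr / P = 18.602 / 5.61 = 3.32

n ≈ 3.32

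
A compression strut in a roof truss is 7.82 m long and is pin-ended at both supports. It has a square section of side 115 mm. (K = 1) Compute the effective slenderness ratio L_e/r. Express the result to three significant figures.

λ ≈ 236

For a square r = a/√12 = 115/√12 = 33.20 mm
L_e = K·L = 1 × 7.82 m = 7.820 m = 7820.0 mm
λ = L_e / r_min = 7820.0 / 33.20 = 236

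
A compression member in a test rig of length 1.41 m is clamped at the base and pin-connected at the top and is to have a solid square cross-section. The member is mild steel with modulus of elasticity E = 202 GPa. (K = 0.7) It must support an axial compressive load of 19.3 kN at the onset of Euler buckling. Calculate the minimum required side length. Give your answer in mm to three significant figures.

L_e = K·L = 0.7 × 1.41 = 0.9870 m
Required I = P_cr·L_e²/(π²E) = 1.930×10^4 × 0.9870² / (π² × 2.02×10^11) = 9.431×10^-9 m⁴
I_req = 9.431×10^3 mm⁴
Solid square: I = a⁴/12  ⇒  a = (12I)^(1/4) = (12×9.431×10^3)^(1/4) = 18.3 mm

a ≈ 18.3 mm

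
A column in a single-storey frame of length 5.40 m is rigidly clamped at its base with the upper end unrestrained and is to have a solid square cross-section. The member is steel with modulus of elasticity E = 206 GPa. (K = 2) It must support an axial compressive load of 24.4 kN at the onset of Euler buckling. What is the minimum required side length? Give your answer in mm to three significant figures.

a ≈ 64.0 mm

L_e = K·L = 2 × 5.40 = 10.80 m
Required I = P_cr·L_e²/(π²E) = 2.440×10^4 × 10.80² / (π² × 2.06×10^11) = 1.400×10^-6 m⁴
I_req = 1.400×10^6 mm⁴
Solid square: I = a⁴/12  ⇒  a = (12I)^(1/4) = (12×1.400×10^6)^(1/4) = 64.0 mm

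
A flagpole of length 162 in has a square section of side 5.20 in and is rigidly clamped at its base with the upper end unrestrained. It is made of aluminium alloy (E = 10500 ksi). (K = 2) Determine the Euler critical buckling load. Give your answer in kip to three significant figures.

I = a⁴/12 = 5.20⁴/12 = 60.93 in⁴
Effective length L_e = K·L = 2 × 162 = 324.0 in
P_cr = π²EI / L_e² = π² × 10500×10³ × 60.93 / 324.0² = 6.015×10^4 lb

P_cr ≈ 60.1 kip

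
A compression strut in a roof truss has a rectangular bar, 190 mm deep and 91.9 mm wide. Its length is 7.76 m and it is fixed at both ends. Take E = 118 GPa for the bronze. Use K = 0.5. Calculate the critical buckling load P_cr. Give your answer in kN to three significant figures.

Buckling occurs about the weak axis: I_min = h·b³/12 with b = 91.9 mm (the shorter side).
I_min = 190×91.9³/12 = 1.229×10^7 mm⁴
I = 1.229×10^7 mm⁴ = 1.229×10^-5 m⁴
Effective length L_e = K·L = 0.5 × 7.76 = 3.880 m
P_cr = π²EI / L_e² = π² × 118×10⁹ × 1.229×10^-5 / 3.880² = 9.507×10^5 N

P_cr ≈ 951 kN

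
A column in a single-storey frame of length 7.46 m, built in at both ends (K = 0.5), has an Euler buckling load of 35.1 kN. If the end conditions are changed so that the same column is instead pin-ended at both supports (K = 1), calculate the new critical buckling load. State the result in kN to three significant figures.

P_cr ≈ 8.78 kN

P_cr ∝ 1/K², so P_cr,new = P_cr,old × (K_old/K_new)² = 35.1 × (0.5/1)²
= 35.1 × 0.2500 = 8.78 kN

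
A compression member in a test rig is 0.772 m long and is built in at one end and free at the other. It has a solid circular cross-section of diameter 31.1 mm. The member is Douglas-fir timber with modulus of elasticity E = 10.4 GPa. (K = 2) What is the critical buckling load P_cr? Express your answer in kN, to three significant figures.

P_cr ≈ 1.98 kN

I = πd⁴/64 = π×31.1⁴/64 = 4.592×10^4 mm⁴
I = 4.592×10^4 mm⁴ = 4.592×10^-8 m⁴
Effective length L_e = K·L = 2 × 0.772 = 1.544 m
P_cr = π²EI / L_e² = π² × 10.4×10⁹ × 4.592×10^-8 / 1.544² = 1.977×10^3 N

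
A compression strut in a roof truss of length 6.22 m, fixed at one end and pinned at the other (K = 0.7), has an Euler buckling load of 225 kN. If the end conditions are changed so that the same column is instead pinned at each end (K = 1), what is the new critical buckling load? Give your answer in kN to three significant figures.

P_cr ≈ 110 kN

P_cr ∝ 1/K², so P_cr,new = P_cr,old × (K_old/K_new)² = 225 × (0.7/1)²
= 225 × 0.4900 = 110 kN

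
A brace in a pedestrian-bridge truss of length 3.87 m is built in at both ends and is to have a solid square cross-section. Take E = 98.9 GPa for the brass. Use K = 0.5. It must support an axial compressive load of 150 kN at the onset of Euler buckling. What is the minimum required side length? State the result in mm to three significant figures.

a ≈ 51.3 mm

L_e = K·L = 0.5 × 3.87 = 1.935 m
Required I = P_cr·L_e²/(π²E) = 1.500×10^5 × 1.935² / (π² × 9.89×10^10) = 5.754×10^-7 m⁴
I_req = 5.754×10^5 mm⁴
Solid square: I = a⁴/12  ⇒  a = (12I)^(1/4) = (12×5.754×10^5)^(1/4) = 51.3 mm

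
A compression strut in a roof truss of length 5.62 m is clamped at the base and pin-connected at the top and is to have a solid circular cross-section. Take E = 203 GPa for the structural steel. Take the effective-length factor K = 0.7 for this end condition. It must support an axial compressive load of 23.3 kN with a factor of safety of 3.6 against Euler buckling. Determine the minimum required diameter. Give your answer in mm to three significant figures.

Required P_cr = n·P = 3.6 × 23.3 = 83.88 kN
L_e = K·L = 0.7 × 5.62 = 3.934 m
Required I = P_cr·L_e²/(π²E) = 8.388×10^4 × 3.934² / (π² × 2.03×10^11) = 6.479×10^-7 m⁴
I_req = 6.479×10^5 mm⁴
Solid circle: I = πd⁴/64  ⇒  d = (64I/π)^(1/4) = (64×6.479×10^5/π)^(1/4) = 60.3 mm

d ≈ 60.3 mm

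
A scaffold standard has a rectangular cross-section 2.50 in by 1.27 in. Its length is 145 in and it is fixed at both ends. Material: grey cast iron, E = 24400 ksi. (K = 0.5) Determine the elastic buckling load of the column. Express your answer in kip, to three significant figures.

Buckling occurs about the weak axis: I_min = h·b³/12 with b = 1.27 in (the shorter side).
I_min = 2.50×1.27³/12 = 0.4267 in⁴
Effective length L_e = K·L = 0.5 × 145 = 72.50 in
P_cr = π²EI / L_e² = π² × 24400×10³ × 0.4267 / 72.50² = 1.955×10^4 lb

P_cr ≈ 19.6 kip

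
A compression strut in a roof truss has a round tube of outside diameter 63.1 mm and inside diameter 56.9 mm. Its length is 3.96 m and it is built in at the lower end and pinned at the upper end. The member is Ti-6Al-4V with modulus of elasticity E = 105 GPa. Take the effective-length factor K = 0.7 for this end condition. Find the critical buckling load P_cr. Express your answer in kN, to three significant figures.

d_o = 63.1 mm, d_i = 56.9 mm
I = π(d_o⁴ − d_i⁴)/64 = π(63.1⁴ − 56.90⁴)/64 = 2.637×10^5 mm⁴
I = 2.637×10^5 mm⁴ = 2.637×10^-7 m⁴
Effective length L_e = K·L = 0.7 × 3.96 = 2.772 m
P_cr = π²EI / L_e² = π² × 105×10⁹ × 2.637×10^-7 / 2.772² = 3.556×10^4 N

P_cr ≈ 35.6 kN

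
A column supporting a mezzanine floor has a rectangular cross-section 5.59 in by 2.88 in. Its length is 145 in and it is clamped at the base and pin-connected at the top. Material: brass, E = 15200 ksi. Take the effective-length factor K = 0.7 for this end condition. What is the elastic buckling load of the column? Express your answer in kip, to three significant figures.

P_cr ≈ 162 kip

Buckling occurs about the weak axis: I_min = h·b³/12 with b = 2.88 in (the shorter side).
I_min = 5.59×2.88³/12 = 11.13 in⁴
Effective length L_e = K·L = 0.7 × 145 = 101.5 in
P_cr = π²EI / L_e² = π² × 15200×10³ × 11.13 / 101.5² = 1.620×10^5 lb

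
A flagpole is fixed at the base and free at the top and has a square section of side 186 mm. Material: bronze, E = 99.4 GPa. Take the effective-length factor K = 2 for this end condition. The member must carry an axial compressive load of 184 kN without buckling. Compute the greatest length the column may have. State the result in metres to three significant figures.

L_max ≈ 11.5 m

I = a⁴/12 = 186⁴/12 = 9.974×10^7 mm⁴
I = 9.974×10^-5 m⁴
At the buckling limit P_cr = P = 1.840×10^5 N
From P_cr = π²EI/(K·L)²:  L = (1/K)·√(π²EI/P_cr) = (1/2)·√(π²×9.94×10^10×9.974×10^-5/1.840×10^5)
L = 11.5 m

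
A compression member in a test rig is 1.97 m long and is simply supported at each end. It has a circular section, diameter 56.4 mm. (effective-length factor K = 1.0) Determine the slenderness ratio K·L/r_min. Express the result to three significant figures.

λ ≈ 140

For a solid circle r = d/4 = 56.4/4 = 14.10 mm
L_e = K·L = 1 × 1.97 m = 1.970 m = 1970.0 mm
λ = L_e / r_min = 1970.0 / 14.10 = 140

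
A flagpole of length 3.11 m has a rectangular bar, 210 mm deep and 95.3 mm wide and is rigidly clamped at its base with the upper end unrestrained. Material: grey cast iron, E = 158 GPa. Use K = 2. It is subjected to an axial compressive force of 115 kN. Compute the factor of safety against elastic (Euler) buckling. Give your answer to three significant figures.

n ≈ 5.31

Buckling occurs about the weak axis: I_min = h·b³/12 with b = 95.3 mm (the shorter side).
I_min = 210×95.3³/12 = 1.515×10^7 mm⁴
I = 1.515×10^7 mm⁴ = 1.515×10^-5 m⁴
Effective length L_e = K·L = 2 × 3.11 = 6.220 m
P_cr = π²EI / L_e² = π² × 158×10⁹ × 1.515×10^-5 / 6.220² = 6.105×10^5 N
Factor of safety n = P_cr / P = 610.51 / 115 = 5.31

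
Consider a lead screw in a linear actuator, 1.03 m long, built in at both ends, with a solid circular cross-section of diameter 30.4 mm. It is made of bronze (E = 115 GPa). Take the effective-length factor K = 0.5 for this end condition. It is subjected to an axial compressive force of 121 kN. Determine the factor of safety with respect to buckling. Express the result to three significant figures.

n ≈ 1.48

I = πd⁴/64 = π×30.4⁴/64 = 4.192×10^4 mm⁴
I = 4.192×10^4 mm⁴ = 4.192×10^-8 m⁴
Effective length L_e = K·L = 0.5 × 1.03 = 0.5150 m
P_cr = π²EI / L_e² = π² × 115×10⁹ × 4.192×10^-8 / 0.5150² = 1.794×10^5 N
Factor of safety n = P_cr / P = 179.41 / 121 = 1.48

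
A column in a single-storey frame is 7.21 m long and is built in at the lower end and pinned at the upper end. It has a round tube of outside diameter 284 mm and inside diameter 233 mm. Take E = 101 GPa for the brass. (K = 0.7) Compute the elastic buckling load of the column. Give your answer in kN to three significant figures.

d_o = 284 mm, d_i = 233 mm
I = π(d_o⁴ − d_i⁴)/64 = π(284⁴ − 233.0⁴)/64 = 1.747×10^8 mm⁴
I = 1.747×10^8 mm⁴ = 1.747×10^-4 m⁴
Effective length L_e = K·L = 0.7 × 7.21 = 5.047 m
P_cr = π²EI / L_e² = π² × 101×10⁹ × 1.747×10^-4 / 5.047² = 6.835×10^6 N

P_cr ≈ 6840 kN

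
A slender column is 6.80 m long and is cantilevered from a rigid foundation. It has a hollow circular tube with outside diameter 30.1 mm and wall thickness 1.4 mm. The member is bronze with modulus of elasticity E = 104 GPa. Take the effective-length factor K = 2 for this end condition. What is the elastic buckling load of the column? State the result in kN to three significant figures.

P_cr ≈ 0.0723 kN

Inner diameter d_i = 30.1 − 2×1.4 = 27.30 mm
I = π(d_o⁴ − d_i⁴)/64 = π(30.1⁴ − 27.30⁴)/64 = 1.303×10^4 mm⁴
I = 1.303×10^4 mm⁴ = 1.303×10^-8 m⁴
Effective length L_e = K·L = 2 × 6.80 = 13.60 m
P_cr = π²EI / L_e² = π² × 104×10⁹ × 1.303×10^-8 / 13.60² = 72.30 N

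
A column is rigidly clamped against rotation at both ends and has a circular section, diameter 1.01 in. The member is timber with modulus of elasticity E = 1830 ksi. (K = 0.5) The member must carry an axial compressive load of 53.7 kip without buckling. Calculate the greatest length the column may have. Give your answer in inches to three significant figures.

I = πd⁴/64 = π×1.01⁴/64 = 5.108×10^-2 in⁴
At the buckling limit P_cr = P = 5.370×10^4 lb
From P_cr = π²EI/(K·L)²:  L = (1/K)·√(π²EI/P_cr) = (1/0.5)·√(π²×1.83×10^6×5.108×10^-2/5.370×10^4)
L = 8.29 in

L_max ≈ 8.29 in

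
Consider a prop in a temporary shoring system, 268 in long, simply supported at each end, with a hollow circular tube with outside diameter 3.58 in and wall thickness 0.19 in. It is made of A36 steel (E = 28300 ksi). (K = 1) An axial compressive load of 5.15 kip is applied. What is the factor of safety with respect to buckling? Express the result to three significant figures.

Inner diameter d_i = 3.58 − 2×0.19 = 3.200 in
I = π(d_o⁴ − d_i⁴)/64 = π(3.58⁴ − 3.200⁴)/64 = 2.916 in⁴
Effective length L_e = K·L = 1 × 268 = 268.0 in
P_cr = π²EI / L_e² = π² × 28300×10³ × 2.916 / 268.0² = 1.134×10^4 lb
Factor of safety n = P_cr / P = 11.339 / 5.15 = 2.20

n ≈ 2.20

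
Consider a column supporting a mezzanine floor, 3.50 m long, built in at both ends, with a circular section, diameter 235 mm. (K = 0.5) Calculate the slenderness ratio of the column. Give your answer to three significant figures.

For a solid circle r = d/4 = 235/4 = 58.75 mm
L_e = K·L = 0.5 × 3.50 m = 1.750 m = 1750.0 mm
λ = L_e / r_min = 1750.0 / 58.75 = 29.8

λ ≈ 29.8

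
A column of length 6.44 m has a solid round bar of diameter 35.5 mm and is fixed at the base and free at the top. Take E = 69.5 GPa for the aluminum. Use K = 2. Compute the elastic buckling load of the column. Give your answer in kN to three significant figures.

I = πd⁴/64 = π×35.5⁴/64 = 7.796×10^4 mm⁴
I = 7.796×10^4 mm⁴ = 7.796×10^-8 m⁴
Effective length L_e = K·L = 2 × 6.44 = 12.88 m
P_cr = π²EI / L_e² = π² × 69.5×10⁹ × 7.796×10^-8 / 12.88² = 322.4 N

P_cr ≈ 0.322 kN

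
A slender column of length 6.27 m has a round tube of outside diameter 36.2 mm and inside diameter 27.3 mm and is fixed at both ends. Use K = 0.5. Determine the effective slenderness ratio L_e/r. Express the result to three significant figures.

d_o = 36.2 mm, d_i = 27.3 mm
I = π(d_o⁴ − d_i⁴)/64 = π(36.2⁴ − 27.30⁴)/64 = 5.703×10^4 mm⁴
A = 443.9 mm²;  r_min = √(I/A) = √(5.703×10^4/443.9) = 11.34 mm
L_e = K·L = 0.5 × 6.27 m = 3.135 m = 3135.0 mm
λ = L_e / r_min = 3135.0 / 11.34 = 277

λ ≈ 277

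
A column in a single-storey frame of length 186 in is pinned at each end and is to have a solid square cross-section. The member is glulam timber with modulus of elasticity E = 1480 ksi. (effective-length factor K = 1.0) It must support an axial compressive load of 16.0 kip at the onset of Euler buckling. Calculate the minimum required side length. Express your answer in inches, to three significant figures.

L_e = K·L = 1 × 186 = 186.0 in
Required I = P_cr·L_e²/(π²E) = 1.600×10^4 × 186.0² / (π² × 1.48×10^6) = 37.90 in⁴
Solid square: I = a⁴/12  ⇒  a = (12I)^(1/4) = (12×37.90)^(1/4) = 4.62 in

a ≈ 4.62 in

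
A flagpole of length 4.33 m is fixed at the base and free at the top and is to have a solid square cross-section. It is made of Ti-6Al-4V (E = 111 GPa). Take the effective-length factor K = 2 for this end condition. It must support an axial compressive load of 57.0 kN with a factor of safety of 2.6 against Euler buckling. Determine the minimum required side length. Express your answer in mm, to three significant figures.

a ≈ 105 mm

Required P_cr = n·P = 2.6 × 57.0 = 148.2 kN
L_e = K·L = 2 × 4.33 = 8.660 m
Required I = P_cr·L_e²/(π²E) = 1.482×10^5 × 8.660² / (π² × 1.11×10^11) = 1.015×10^-5 m⁴
I_req = 1.015×10^7 mm⁴
Solid square: I = a⁴/12  ⇒  a = (12I)^(1/4) = (12×1.015×10^7)^(1/4) = 105 mm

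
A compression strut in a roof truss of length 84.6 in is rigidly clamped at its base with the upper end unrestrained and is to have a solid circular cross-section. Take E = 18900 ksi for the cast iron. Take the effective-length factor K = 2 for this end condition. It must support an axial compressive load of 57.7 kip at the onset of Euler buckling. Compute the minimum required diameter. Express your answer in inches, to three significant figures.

d ≈ 3.66 in

L_e = K·L = 2 × 84.6 = 169.2 in
Required I = P_cr·L_e²/(π²E) = 5.770×10^4 × 169.2² / (π² × 1.89×10^7) = 8.856 in⁴
Solid circle: I = πd⁴/64  ⇒  d = (64I/π)^(1/4) = (64×8.856/π)^(1/4) = 3.66 in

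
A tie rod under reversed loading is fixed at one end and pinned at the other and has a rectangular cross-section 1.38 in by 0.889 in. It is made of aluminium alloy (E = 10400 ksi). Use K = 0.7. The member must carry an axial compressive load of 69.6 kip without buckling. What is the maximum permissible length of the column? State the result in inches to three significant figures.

L_max ≈ 15.6 in

Buckling occurs about the weak axis: I_min = h·b³/12 with b = 0.889 in (the shorter side).
I_min = 1.38×0.889³/12 = 8.080×10^-2 in⁴
At the buckling limit P_cr = P = 6.960×10^4 lb
From P_cr = π²EI/(K·L)²:  L = (1/K)·√(π²EI/P_cr) = (1/0.7)·√(π²×1.04×10^7×8.080×10^-2/6.960×10^4)
L = 15.6 in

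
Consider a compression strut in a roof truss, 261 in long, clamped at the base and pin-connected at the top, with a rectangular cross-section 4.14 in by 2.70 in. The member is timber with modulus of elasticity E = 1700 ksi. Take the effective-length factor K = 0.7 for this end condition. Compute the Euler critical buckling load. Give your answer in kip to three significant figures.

Buckling occurs about the weak axis: I_min = h·b³/12 with b = 2.70 in (the shorter side).
I_min = 4.14×2.70³/12 = 6.791 in⁴
Effective length L_e = K·L = 0.7 × 261 = 182.7 in
P_cr = π²EI / L_e² = π² × 1700×10³ × 6.791 / 182.7² = 3.413×10^3 lb

P_cr ≈ 3.41 kip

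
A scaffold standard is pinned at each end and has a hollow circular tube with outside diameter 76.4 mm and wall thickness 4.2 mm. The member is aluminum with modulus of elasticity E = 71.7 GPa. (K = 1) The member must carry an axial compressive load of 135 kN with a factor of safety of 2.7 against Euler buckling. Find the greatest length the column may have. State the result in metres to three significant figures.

Inner diameter d_i = 76.4 − 2×4.2 = 68.00 mm
I = π(d_o⁴ − d_i⁴)/64 = π(76.4⁴ − 68.00⁴)/64 = 6.229×10^5 mm⁴
I = 6.229×10^-7 m⁴
Required critical load P_cr = n·P = 2.7 × 135 = 364.5 kN = 3.645×10^5 N
From P_cr = π²EI/(K·L)²:  L = (1/K)·√(π²EI/P_cr) = (1/1)·√(π²×7.17×10^10×6.229×10^-7/3.645×10^5)
L = 1.10 m

L_max ≈ 1.10 m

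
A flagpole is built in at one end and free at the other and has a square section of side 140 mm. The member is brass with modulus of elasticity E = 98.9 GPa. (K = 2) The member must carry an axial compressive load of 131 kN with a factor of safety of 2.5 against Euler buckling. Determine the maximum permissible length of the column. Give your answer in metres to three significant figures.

L_max ≈ 4.88 m

I = a⁴/12 = 140⁴/12 = 3.201×10^7 mm⁴
I = 3.201×10^-5 m⁴
Required critical load P_cr = n·P = 2.5 × 131 = 327.5 kN = 3.275×10^5 N
From P_cr = π²EI/(K·L)²:  L = (1/K)·√(π²EI/P_cr) = (1/2)·√(π²×9.89×10^10×3.201×10^-5/3.275×10^5)
L = 4.88 m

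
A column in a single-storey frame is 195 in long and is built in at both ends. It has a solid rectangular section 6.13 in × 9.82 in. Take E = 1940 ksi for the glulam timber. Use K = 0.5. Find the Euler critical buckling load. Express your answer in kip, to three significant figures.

P_cr ≈ 380 kip

Buckling occurs about the weak axis: I_min = h·b³/12 with b = 6.13 in (the shorter side).
I_min = 9.82×6.13³/12 = 188.5 in⁴
Effective length L_e = K·L = 0.5 × 195 = 97.50 in
P_cr = π²EI / L_e² = π² × 1940×10³ × 188.5 / 97.50² = 3.797×10^5 lb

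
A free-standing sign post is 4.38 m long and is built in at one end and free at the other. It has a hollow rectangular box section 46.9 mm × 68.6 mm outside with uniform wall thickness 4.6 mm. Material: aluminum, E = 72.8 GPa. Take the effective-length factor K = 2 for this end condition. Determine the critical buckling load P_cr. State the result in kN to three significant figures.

Inner dimensions: h_i = 68.6 − 2×4.6 = 59.40 mm, b_i = 46.9 − 2×4.6 = 37.70 mm
Weak-axis I_min = (h_o·b_o³ − h_i·b_i³)/12 with b_o = 46.9, b_i = 37.70 mm (shorter outer/inner sides).
I_min = (68.6×46.9³ − 59.40×37.70³)/12 = 3.245×10^5 mm⁴
I = 3.245×10^5 mm⁴ = 3.245×10^-7 m⁴
Effective length L_e = K·L = 2 × 4.38 = 8.760 m
P_cr = π²EI / L_e² = π² × 72.8×10⁹ × 3.245×10^-7 / 8.760² = 3.038×10^3 N

P_cr ≈ 3.04 kN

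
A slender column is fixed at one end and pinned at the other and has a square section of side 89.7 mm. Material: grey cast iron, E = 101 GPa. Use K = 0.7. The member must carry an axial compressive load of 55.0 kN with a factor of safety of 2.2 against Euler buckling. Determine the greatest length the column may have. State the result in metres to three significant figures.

I = a⁴/12 = 89.7⁴/12 = 5.395×10^6 mm⁴
I = 5.395×10^-6 m⁴
Required critical load P_cr = n·P = 2.2 × 55.0 = 121.0 kN = 1.210×10^5 N
From P_cr = π²EI/(K·L)²:  L = (1/K)·√(π²EI/P_cr) = (1/0.7)·√(π²×1.01×10^11×5.395×10^-6/1.210×10^5)
L = 9.52 m

L_max ≈ 9.52 m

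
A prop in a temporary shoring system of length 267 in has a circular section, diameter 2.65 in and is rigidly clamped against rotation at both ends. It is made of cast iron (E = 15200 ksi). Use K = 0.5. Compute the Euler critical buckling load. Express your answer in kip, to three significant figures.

P_cr ≈ 20.4 kip

I = πd⁴/64 = π×2.65⁴/64 = 2.421 in⁴
Effective length L_e = K·L = 0.5 × 267 = 133.5 in
P_cr = π²EI / L_e² = π² × 15200×10³ × 2.421 / 133.5² = 2.038×10^4 lb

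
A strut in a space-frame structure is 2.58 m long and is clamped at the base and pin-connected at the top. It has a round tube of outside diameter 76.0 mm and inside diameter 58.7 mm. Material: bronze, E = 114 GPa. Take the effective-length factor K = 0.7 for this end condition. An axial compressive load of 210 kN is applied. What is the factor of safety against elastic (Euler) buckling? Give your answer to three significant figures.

d_o = 76.0 mm, d_i = 58.7 mm
I = π(d_o⁴ − d_i⁴)/64 = π(76.0⁴ − 58.70⁴)/64 = 1.055×10^6 mm⁴
I = 1.055×10^6 mm⁴ = 1.055×10^-6 m⁴
Effective length L_e = K·L = 0.7 × 2.58 = 1.806 m
P_cr = π²EI / L_e² = π² × 114×10⁹ × 1.055×10^-6 / 1.806² = 3.639×10^5 N
Factor of safety n = P_cr / P = 363.88 / 210 = 1.73

n ≈ 1.73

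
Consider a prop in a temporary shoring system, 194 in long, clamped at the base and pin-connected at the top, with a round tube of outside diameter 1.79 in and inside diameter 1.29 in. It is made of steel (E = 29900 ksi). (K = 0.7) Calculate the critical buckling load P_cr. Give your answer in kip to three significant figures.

P_cr ≈ 5.89 kip

d_o = 1.79 in, d_i = 1.29 in
I = π(d_o⁴ − d_i⁴)/64 = π(1.79⁴ − 1.290⁴)/64 = 0.3680 in⁴
Effective length L_e = K·L = 0.7 × 194 = 135.8 in
P_cr = π²EI / L_e² = π² × 29900×10³ × 0.3680 / 135.8² = 5.889×10^3 lb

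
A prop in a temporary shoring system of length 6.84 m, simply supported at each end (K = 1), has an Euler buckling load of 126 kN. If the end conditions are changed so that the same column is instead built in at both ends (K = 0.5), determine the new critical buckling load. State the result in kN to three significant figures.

P_cr ∝ 1/K², so P_cr,new = P_cr,old × (K_old/K_new)² = 126 × (1/0.5)²
= 126 × 4.000 = 504 kN

P_cr ≈ 504 kN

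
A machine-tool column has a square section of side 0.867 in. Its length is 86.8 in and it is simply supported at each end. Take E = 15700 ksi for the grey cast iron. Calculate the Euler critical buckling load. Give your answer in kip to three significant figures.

P_cr ≈ 0.968 kip

I = a⁴/12 = 0.867⁴/12 = 4.709×10^-2 in⁴
Effective length L_e = K·L = 1 × 86.8 = 86.80 in
P_cr = π²EI / L_e² = π² × 15700×10³ × 4.709×10^-2 / 86.80² = 968.4 lb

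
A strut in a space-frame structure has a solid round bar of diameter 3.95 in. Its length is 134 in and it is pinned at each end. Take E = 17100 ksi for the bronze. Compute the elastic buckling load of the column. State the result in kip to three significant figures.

I = πd⁴/64 = π×3.95⁴/64 = 11.95 in⁴
Effective length L_e = K·L = 1 × 134 = 134.0 in
P_cr = π²EI / L_e² = π² × 17100×10³ × 11.95 / 134.0² = 1.123×10^5 lb

P_cr ≈ 112 kip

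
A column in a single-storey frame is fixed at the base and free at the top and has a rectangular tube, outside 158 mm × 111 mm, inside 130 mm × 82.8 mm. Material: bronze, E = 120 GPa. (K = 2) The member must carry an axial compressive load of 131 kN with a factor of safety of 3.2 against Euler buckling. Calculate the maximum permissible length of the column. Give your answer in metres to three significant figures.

L_max ≈ 2.89 m

Weak-axis I_min = (h_o·b_o³ − h_i·b_i³)/12 with b_o = 111, b_i = 82.80 mm (shorter outer/inner sides).
I_min = (158×111³ − 130.0×82.80³)/12 = 1.186×10^7 mm⁴
I = 1.186×10^-5 m⁴
Required critical load P_cr = n·P = 3.2 × 131 = 419.2 kN = 4.192×10^5 N
From P_cr = π²EI/(K·L)²:  L = (1/K)·√(π²EI/P_cr) = (1/2)·√(π²×1.20×10^11×1.186×10^-5/4.192×10^5)
L = 2.89 m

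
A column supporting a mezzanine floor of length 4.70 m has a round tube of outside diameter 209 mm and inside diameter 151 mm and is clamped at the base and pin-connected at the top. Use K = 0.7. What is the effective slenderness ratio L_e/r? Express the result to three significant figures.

d_o = 209 mm, d_i = 151 mm
I = π(d_o⁴ − d_i⁴)/64 = π(209⁴ − 151.0⁴)/64 = 6.814×10^7 mm⁴
A = 1.640×10^4 mm²;  r_min = √(I/A) = √(6.814×10^7/1.640×10^4) = 64.46 mm
L_e = K·L = 0.7 × 4.70 m = 3.290 m = 3290.0 mm
λ = L_e / r_min = 3290.0 / 64.46 = 51.0

λ ≈ 51.0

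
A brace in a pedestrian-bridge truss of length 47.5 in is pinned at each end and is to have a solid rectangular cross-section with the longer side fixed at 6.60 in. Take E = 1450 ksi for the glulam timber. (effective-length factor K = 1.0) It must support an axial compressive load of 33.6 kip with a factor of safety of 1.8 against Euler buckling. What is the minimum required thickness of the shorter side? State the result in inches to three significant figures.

b ≈ 2.59 in

Required P_cr = n·P = 1.8 × 33.6 = 60.48 kip
L_e = K·L = 1 × 47.5 = 47.50 in
Required I = P_cr·L_e²/(π²E) = 6.048×10^4 × 47.50² / (π² × 1.45×10^6) = 9.535 in⁴
Rectangle, weak axis: I_min = h·b³/12 with h = 6.60 in fixed  ⇒  b = (12I/h)^(1/3) = 2.59 in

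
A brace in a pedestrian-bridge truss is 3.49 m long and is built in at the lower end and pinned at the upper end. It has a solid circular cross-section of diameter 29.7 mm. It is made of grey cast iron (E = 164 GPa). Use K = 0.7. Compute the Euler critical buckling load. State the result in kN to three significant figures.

P_cr ≈ 10.4 kN

I = πd⁴/64 = π×29.7⁴/64 = 3.819×10^4 mm⁴
I = 3.819×10^4 mm⁴ = 3.819×10^-8 m⁴
Effective length L_e = K·L = 0.7 × 3.49 = 2.443 m
P_cr = π²EI / L_e² = π² × 164×10⁹ × 3.819×10^-8 / 2.443² = 1.036×10^4 N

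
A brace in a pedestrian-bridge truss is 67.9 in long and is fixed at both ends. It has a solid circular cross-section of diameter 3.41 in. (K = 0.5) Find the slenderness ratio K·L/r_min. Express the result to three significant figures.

I = πd⁴/64 = π×3.41⁴/64 = 6.637 in⁴
A = 9.133 in²;  r_min = √(I/A) = √(6.637/9.133) = 0.8525 in
L_e = K·L = 0.5 × 67.9 = 33.95 in
λ = L_e / r_min = 33.950 / 0.8525 = 39.8

λ ≈ 39.8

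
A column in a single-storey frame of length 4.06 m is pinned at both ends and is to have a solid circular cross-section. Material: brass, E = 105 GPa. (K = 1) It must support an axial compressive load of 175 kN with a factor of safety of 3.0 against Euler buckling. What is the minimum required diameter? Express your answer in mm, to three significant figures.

Required P_cr = n·P = 3.0 × 175 = 525.0 kN
L_e = K·L = 1 × 4.06 = 4.060 m
Required I = P_cr·L_e²/(π²E) = 5.250×10^5 × 4.060² / (π² × 1.05×10^11) = 8.351×10^-6 m⁴
I_req = 8.351×10^6 mm⁴
Solid circle: I = πd⁴/64  ⇒  d = (64I/π)^(1/4) = (64×8.351×10^6/π)^(1/4) = 114 mm

d ≈ 114 mm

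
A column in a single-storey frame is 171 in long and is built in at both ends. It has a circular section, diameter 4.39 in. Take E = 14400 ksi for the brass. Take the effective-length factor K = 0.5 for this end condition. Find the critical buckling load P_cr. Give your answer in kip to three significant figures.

I = πd⁴/64 = π×4.39⁴/64 = 18.23 in⁴
Effective length L_e = K·L = 0.5 × 171 = 85.50 in
P_cr = π²EI / L_e² = π² × 14400×10³ × 18.23 / 85.50² = 3.545×10^5 lb

P_cr ≈ 354 kip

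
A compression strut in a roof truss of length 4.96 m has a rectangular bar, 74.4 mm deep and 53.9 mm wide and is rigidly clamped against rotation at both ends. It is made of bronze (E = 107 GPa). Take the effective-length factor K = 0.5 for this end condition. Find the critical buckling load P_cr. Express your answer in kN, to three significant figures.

P_cr ≈ 167 kN

Buckling occurs about the weak axis: I_min = h·b³/12 with b = 53.9 mm (the shorter side).
I_min = 74.4×53.9³/12 = 9.709×10^5 mm⁴
I = 9.709×10^5 mm⁴ = 9.709×10^-7 m⁴
Effective length L_e = K·L = 0.5 × 4.96 = 2.480 m
P_cr = π²EI / L_e² = π² × 107×10⁹ × 9.709×10^-7 / 2.480² = 1.667×10^5 N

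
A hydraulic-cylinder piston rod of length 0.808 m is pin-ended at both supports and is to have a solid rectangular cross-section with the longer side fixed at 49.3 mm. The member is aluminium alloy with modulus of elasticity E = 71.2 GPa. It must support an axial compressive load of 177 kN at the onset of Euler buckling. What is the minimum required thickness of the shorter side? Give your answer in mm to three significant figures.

L_e = K·L = 1 × 0.808 = 0.8080 m
Required I = P_cr·L_e²/(π²E) = 1.770×10^5 × 0.8080² / (π² × 7.12×10^10) = 1.644×10^-7 m⁴
I_req = 1.644×10^5 mm⁴
Rectangle, weak axis: I_min = h·b³/12 with h = 49.3 mm fixed  ⇒  b = (12I/h)^(1/3) = 34.2 mm

b ≈ 34.2 mm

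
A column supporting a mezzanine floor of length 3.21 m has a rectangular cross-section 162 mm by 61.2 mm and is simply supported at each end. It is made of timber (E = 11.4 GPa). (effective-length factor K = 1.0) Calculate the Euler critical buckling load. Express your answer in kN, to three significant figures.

Buckling occurs about the weak axis: I_min = h·b³/12 with b = 61.2 mm (the shorter side).
I_min = 162×61.2³/12 = 3.094×10^6 mm⁴
I = 3.094×10^6 mm⁴ = 3.094×10^-6 m⁴
Effective length L_e = K·L = 1 × 3.21 = 3.210 m
P_cr = π²EI / L_e² = π² × 11.4×10⁹ × 3.094×10^-6 / 3.210² = 3.379×10^4 N

P_cr ≈ 33.8 kN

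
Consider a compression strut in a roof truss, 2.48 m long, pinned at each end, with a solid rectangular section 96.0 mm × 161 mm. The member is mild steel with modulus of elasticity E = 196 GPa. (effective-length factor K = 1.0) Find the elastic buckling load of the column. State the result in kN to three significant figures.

Buckling occurs about the weak axis: I_min = h·b³/12 with b = 96.0 mm (the shorter side).
I_min = 161×96.0³/12 = 1.187×10^7 mm⁴
I = 1.187×10^7 mm⁴ = 1.187×10^-5 m⁴
Effective length L_e = K·L = 1 × 2.48 = 2.480 m
P_cr = π²EI / L_e² = π² × 196×10⁹ × 1.187×10^-5 / 2.480² = 3.733×10^6 N

P_cr ≈ 3730 kN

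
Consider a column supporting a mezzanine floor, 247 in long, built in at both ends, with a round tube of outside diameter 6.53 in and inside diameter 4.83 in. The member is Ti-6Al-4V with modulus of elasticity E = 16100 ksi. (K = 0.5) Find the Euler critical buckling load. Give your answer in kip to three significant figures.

d_o = 6.53 in, d_i = 4.83 in
I = π(d_o⁴ − d_i⁴)/64 = π(6.53⁴ − 4.830⁴)/64 = 62.54 in⁴
Effective length L_e = K·L = 0.5 × 247 = 123.5 in
P_cr = π²EI / L_e² = π² × 16100×10³ × 62.54 / 123.5² = 6.515×10^5 lb

P_cr ≈ 652 kip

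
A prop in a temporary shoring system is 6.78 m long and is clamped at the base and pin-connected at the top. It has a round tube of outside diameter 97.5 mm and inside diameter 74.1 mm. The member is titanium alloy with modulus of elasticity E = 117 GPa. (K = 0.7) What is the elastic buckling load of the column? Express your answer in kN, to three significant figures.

P_cr ≈ 152 kN

d_o = 97.5 mm, d_i = 74.1 mm
I = π(d_o⁴ − d_i⁴)/64 = π(97.5⁴ − 74.10⁴)/64 = 2.956×10^6 mm⁴
I = 2.956×10^6 mm⁴ = 2.956×10^-6 m⁴
Effective length L_e = K·L = 0.7 × 6.78 = 4.746 m
P_cr = π²EI / L_e² = π² × 117×10⁹ × 2.956×10^-6 / 4.746² = 1.515×10^5 N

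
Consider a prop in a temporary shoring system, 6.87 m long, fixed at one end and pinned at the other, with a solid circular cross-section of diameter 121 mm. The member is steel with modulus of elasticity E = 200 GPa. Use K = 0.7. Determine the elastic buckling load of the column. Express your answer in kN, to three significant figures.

P_cr ≈ 898 kN

I = πd⁴/64 = π×121⁴/64 = 1.052×10^7 mm⁴
I = 1.052×10^7 mm⁴ = 1.052×10^-5 m⁴
Effective length L_e = K·L = 0.7 × 6.87 = 4.809 m
P_cr = π²EI / L_e² = π² × 200×10⁹ × 1.052×10^-5 / 4.809² = 8.981×10^5 N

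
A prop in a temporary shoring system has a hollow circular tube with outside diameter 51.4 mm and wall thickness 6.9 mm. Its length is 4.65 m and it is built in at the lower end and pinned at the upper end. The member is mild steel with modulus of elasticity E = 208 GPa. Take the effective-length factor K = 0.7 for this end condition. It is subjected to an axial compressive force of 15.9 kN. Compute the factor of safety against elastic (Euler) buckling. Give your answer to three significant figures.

Inner diameter d_i = 51.4 − 2×6.9 = 37.60 mm
I = π(d_o⁴ − d_i⁴)/64 = π(51.4⁴ − 37.60⁴)/64 = 2.445×10^5 mm⁴
I = 2.445×10^5 mm⁴ = 2.445×10^-7 m⁴
Effective length L_e = K·L = 0.7 × 4.65 = 3.255 m
P_cr = π²EI / L_e² = π² × 208×10⁹ × 2.445×10^-7 / 3.255² = 4.738×10^4 N
Factor of safety n = P_cr / P = 47.377 / 15.9 = 2.98

n ≈ 2.98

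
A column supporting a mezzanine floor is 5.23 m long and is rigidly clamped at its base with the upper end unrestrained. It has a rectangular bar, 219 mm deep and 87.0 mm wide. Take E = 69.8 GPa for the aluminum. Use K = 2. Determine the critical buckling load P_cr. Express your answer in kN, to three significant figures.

Buckling occurs about the weak axis: I_min = h·b³/12 with b = 87.0 mm (the shorter side).
I_min = 219×87.0³/12 = 1.202×10^7 mm⁴
I = 1.202×10^7 mm⁴ = 1.202×10^-5 m⁴
Effective length L_e = K·L = 2 × 5.23 = 10.46 m
P_cr = π²EI / L_e² = π² × 69.8×10⁹ × 1.202×10^-5 / 10.46² = 7.567×10^4 N

P_cr ≈ 75.7 kN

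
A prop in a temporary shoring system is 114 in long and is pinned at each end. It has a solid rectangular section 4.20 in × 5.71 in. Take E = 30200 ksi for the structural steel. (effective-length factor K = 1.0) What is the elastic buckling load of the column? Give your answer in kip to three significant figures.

Buckling occurs about the weak axis: I_min = h·b³/12 with b = 4.20 in (the shorter side).
I_min = 5.71×4.20³/12 = 35.25 in⁴
Effective length L_e = K·L = 1 × 114 = 114.0 in
P_cr = π²EI / L_e² = π² × 30200×10³ × 35.25 / 114.0² = 8.085×10^5 lb

P_cr ≈ 809 kip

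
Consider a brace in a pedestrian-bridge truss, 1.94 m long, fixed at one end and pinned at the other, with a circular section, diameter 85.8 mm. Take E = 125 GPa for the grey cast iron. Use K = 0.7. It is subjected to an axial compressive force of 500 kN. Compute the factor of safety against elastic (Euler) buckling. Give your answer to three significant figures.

I = πd⁴/64 = π×85.8⁴/64 = 2.660×10^6 mm⁴
I = 2.660×10^6 mm⁴ = 2.660×10^-6 m⁴
Effective length L_e = K·L = 0.7 × 1.94 = 1.358 m
P_cr = π²EI / L_e² = π² × 125×10⁹ × 2.660×10^-6 / 1.358² = 1.780×10^6 N
Factor of safety n = P_cr / P = 1779.6 / 500 = 3.56

n ≈ 3.56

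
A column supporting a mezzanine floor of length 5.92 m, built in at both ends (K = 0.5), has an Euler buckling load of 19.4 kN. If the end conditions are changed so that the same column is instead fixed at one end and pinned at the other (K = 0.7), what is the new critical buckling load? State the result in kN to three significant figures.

P_cr ∝ 1/K², so P_cr,new = P_cr,old × (K_old/K_new)² = 19.4 × (0.5/0.7)²
= 19.4 × 0.5102 = 9.90 kN

P_cr ≈ 9.90 kN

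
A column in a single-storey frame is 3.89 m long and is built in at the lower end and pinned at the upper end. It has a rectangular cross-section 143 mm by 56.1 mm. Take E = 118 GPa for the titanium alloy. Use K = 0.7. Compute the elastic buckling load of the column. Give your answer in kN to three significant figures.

Buckling occurs about the weak axis: I_min = h·b³/12 with b = 56.1 mm (the shorter side).
I_min = 143×56.1³/12 = 2.104×10^6 mm⁴
I = 2.104×10^6 mm⁴ = 2.104×10^-6 m⁴
Effective length L_e = K·L = 0.7 × 3.89 = 2.723 m
P_cr = π²EI / L_e² = π² × 118×10⁹ × 2.104×10^-6 / 2.723² = 3.305×10^5 N

P_cr ≈ 330 kN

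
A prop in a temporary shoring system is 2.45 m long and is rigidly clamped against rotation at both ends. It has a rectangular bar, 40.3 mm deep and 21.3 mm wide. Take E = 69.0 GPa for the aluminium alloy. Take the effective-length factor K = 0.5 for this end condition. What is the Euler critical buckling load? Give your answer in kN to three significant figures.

P_cr ≈ 14.7 kN

Buckling occurs about the weak axis: I_min = h·b³/12 with b = 21.3 mm (the shorter side).
I_min = 40.3×21.3³/12 = 3.245×10^4 mm⁴
I = 3.245×10^4 mm⁴ = 3.245×10^-8 m⁴
Effective length L_e = K·L = 0.5 × 2.45 = 1.225 m
P_cr = π²EI / L_e² = π² × 69.0×10⁹ × 3.245×10^-8 / 1.225² = 1.473×10^4 N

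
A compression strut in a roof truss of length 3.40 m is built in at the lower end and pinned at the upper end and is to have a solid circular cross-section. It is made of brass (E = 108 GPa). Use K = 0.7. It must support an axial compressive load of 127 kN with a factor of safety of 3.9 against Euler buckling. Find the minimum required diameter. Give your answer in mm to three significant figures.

Required P_cr = n·P = 3.9 × 127 = 495.3 kN
L_e = K·L = 0.7 × 3.40 = 2.380 m
Required I = P_cr·L_e²/(π²E) = 4.953×10^5 × 2.380² / (π² × 1.08×10^11) = 2.632×10^-6 m⁴
I_req = 2.632×10^6 mm⁴
Solid circle: I = πd⁴/64  ⇒  d = (64I/π)^(1/4) = (64×2.632×10^6/π)^(1/4) = 85.6 mm

d ≈ 85.6 mm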